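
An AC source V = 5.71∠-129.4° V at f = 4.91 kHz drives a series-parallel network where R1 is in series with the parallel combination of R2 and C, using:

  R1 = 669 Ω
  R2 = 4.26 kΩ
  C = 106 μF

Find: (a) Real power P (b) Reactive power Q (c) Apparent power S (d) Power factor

Step 1 — Angular frequency: ω = 2π·f = 2π·4910 = 3.085e+04 rad/s.
Step 2 — Component impedances:
  R1: Z = R = 669 Ω
  R2: Z = R = 4260 Ω
  C: Z = 1/(jωC) = -j/(ω·C) = 0 - j0.3058 Ω
Step 3 — Parallel branch: R2 || C = 1/(1/R2 + 1/C) = 2.195e-05 - j0.3058 Ω.
Step 4 — Series with R1: Z_total = R1 + (R2 || C) = 669 - j0.3058 Ω = 669∠-0.0° Ω.
Step 5 — Source phasor: V = 5.71∠-129.4° V = -3.624 - j4.412 V.
Step 6 — Current: I = V / Z = -0.005414 - j0.006598 A = 0.008535∠-129.4° A.
Step 7 — Complex power: S = V·I* = 0.04874 - j2.228e-05 VA.
Step 8 — Real power: P = Re(S) = 0.04874 W.
Step 9 — Reactive power: Q = Im(S) = -2.228e-05 VAR.
Step 10 — Apparent power: |S| = 0.04874 VA.
Step 11 — Power factor: PF = P/|S| = 1 (leading).

(a) P = 0.04874 W  (b) Q = -2.228e-05 VAR  (c) S = 0.04874 VA  (d) PF = 1 (leading)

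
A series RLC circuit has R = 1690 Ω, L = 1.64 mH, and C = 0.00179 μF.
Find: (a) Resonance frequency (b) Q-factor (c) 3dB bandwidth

Step 1 — Resonance: ω₀ = 1/√(LC) = 1/√(0.00164·1.79e-09) = 5.836e+05 rad/s.
Step 2 — f₀ = ω₀/(2π) = 9.289e+04 Hz.
Step 3 — Series Q: Q = ω₀L/R = 5.836e+05·0.00164/1690 = 0.5664.
Step 4 — Bandwidth: Δω = ω₀/Q = 1.03e+06 rad/s; BW = Δω/(2π) = 1.64e+05 Hz.

(a) f₀ = 9.289e+04 Hz  (b) Q = 0.5664  (c) BW = 1.64e+05 Hz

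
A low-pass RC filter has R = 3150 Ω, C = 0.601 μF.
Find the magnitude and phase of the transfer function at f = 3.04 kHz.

Step 1 — Angular frequency: ω = 2π·3040 = 1.91e+04 rad/s.
Step 2 — Transfer function: H(jω) = 1/(1 + jωRC).
Step 3 — Denominator: 1 + jωRC = 1 + j·1.91e+04·3150·6.01e-07 = 1 + j36.16.
Step 4 — H = 0.0007642 - j0.02763.
Step 5 — Magnitude: |H| = 0.02764 (-31.2 dB); phase: φ = -88.4°.

|H| = 0.02764 (-31.2 dB), φ = -88.4°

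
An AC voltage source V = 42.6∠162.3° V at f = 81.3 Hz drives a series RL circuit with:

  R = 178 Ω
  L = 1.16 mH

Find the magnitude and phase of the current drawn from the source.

Step 1 — Angular frequency: ω = 2π·f = 2π·81.3 = 510.8 rad/s.
Step 2 — Component impedances:
  R: Z = R = 178 Ω
  L: Z = jωL = j·510.8·0.00116 = 0 + j0.5926 Ω
Step 3 — Series combination: Z_total = R + L = 178 + j0.5926 Ω = 178∠0.2° Ω.
Step 4 — Source phasor: V = 42.6∠162.3° V = -40.58 + j12.95 V.
Step 5 — Ohm's law: I = V / Z_total = (-40.58 + j12.95) / (178 + j0.5926) = -0.2278 + j0.07352 A.
Step 6 — Convert to polar: |I| = 0.2393 A, ∠I = 162.1°.

I = 0.2393∠162.1° A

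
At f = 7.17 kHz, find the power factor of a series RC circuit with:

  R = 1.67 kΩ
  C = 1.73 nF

Step 1 — Angular frequency: ω = 2π·f = 2π·7170 = 4.505e+04 rad/s.
Step 2 — Component impedances:
  R: Z = R = 1670 Ω
  C: Z = 1/(jωC) = -j/(ω·C) = 0 - j1.283e+04 Ω
Step 3 — Series combination: Z_total = R + C = 1670 - j1.283e+04 Ω = 1.294e+04∠-82.6° Ω.
Step 4 — Power factor: PF = cos(φ) = Re(Z)/|Z| = 1670/1.294e+04 = 0.1291.
Step 5 — Type: Im(Z) = -1.283e+04 ⇒ leading (phase φ = -82.6°).

PF = 0.1291 (leading, φ = -82.6°)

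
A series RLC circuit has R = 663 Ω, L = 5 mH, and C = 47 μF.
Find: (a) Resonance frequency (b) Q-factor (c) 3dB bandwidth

Step 1 — Resonance: ω₀ = 1/√(LC) = 1/√(0.005·4.7e-05) = 2063 rad/s.
Step 2 — f₀ = ω₀/(2π) = 328.3 Hz.
Step 3 — Series Q: Q = ω₀L/R = 2063·0.005/663 = 0.01556.
Step 4 — Bandwidth: Δω = ω₀/Q = 1.326e+05 rad/s; BW = Δω/(2π) = 2.11e+04 Hz.

(a) f₀ = 328.3 Hz  (b) Q = 0.01556  (c) BW = 2.11e+04 Hz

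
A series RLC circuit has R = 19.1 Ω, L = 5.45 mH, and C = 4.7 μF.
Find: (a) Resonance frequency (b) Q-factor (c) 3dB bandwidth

Step 1 — Resonance: ω₀ = 1/√(LC) = 1/√(0.00545·4.7e-06) = 6248 rad/s.
Step 2 — f₀ = ω₀/(2π) = 994.4 Hz.
Step 3 — Series Q: Q = ω₀L/R = 6248·0.00545/19.1 = 1.783.
Step 4 — Bandwidth: Δω = ω₀/Q = 3505 rad/s; BW = Δω/(2π) = 557.8 Hz.

(a) f₀ = 994.4 Hz  (b) Q = 1.783  (c) BW = 557.8 Hz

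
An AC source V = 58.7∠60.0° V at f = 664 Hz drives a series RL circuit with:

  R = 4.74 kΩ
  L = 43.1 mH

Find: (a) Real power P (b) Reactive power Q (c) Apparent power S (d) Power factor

Step 1 — Angular frequency: ω = 2π·f = 2π·664 = 4172 rad/s.
Step 2 — Component impedances:
  R: Z = R = 4740 Ω
  L: Z = jωL = j·4172·0.0431 = 0 + j179.8 Ω
Step 3 — Series combination: Z_total = R + L = 4740 + j179.8 Ω = 4743∠2.2° Ω.
Step 4 — Source phasor: V = 58.7∠60.0° V = 29.35 + j50.84 V.
Step 5 — Current: I = V / Z = 0.006589 + j0.01047 A = 0.01238∠57.8° A.
Step 6 — Complex power: S = V·I* = 0.7259 + j0.02754 VA.
Step 7 — Real power: P = Re(S) = 0.7259 W.
Step 8 — Reactive power: Q = Im(S) = 0.02754 VAR.
Step 9 — Apparent power: |S| = 0.7264 VA.
Step 10 — Power factor: PF = P/|S| = 0.9993 (lagging).

(a) P = 0.7259 W  (b) Q = 0.02754 VAR  (c) S = 0.7264 VA  (d) PF = 0.9993 (lagging)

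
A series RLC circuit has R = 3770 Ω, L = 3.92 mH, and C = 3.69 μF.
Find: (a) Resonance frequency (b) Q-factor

Step 1 — Resonance condition Im(Z)=0 gives ω₀ = 1/√(LC).
Step 2 — ω₀ = 1/√(0.00392·3.69e-06) = 8315 rad/s.
Step 3 — f₀ = ω₀/(2π) = 1323 Hz.
Step 4 — Series Q: Q = ω₀L/R = 8315·0.00392/3770 = 0.008645.

(a) f₀ = 1323 Hz  (b) Q = 0.008645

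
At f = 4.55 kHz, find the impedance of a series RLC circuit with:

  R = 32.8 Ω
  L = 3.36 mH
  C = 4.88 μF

Step 1 — Angular frequency: ω = 2π·f = 2π·4550 = 2.859e+04 rad/s.
Step 2 — Component impedances:
  R: Z = R = 32.8 Ω
  L: Z = jωL = j·2.859e+04·0.00336 = 0 + j96.06 Ω
  C: Z = 1/(jωC) = -j/(ω·C) = 0 - j7.168 Ω
Step 3 — Series combination: Z_total = R + L + C = 32.8 + j88.89 Ω = 94.75∠69.7° Ω.

Z = 32.8 + j88.89 Ω = 94.75∠69.7° Ω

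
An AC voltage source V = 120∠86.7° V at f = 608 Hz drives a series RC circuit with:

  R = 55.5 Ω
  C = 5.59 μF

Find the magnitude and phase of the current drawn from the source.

Step 1 — Angular frequency: ω = 2π·f = 2π·608 = 3820 rad/s.
Step 2 — Component impedances:
  R: Z = R = 55.5 Ω
  C: Z = 1/(jωC) = -j/(ω·C) = 0 - j46.83 Ω
Step 3 — Series combination: Z_total = R + C = 55.5 - j46.83 Ω = 72.62∠-40.2° Ω.
Step 4 — Source phasor: V = 120∠86.7° V = 6.908 + j119.8 V.
Step 5 — Ohm's law: I = V / Z_total = (6.908 + j119.8) / (55.5 - j46.83) = -0.9912 + j1.322 A.
Step 6 — Convert to polar: |I| = 1.653 A, ∠I = 126.9°.

I = 1.653∠126.9° A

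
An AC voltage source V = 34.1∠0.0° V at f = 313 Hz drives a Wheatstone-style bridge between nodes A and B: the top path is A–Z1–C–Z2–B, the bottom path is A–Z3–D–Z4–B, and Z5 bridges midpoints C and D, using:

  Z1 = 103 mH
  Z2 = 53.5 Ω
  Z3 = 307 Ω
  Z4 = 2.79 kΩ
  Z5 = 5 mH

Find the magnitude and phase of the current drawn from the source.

Step 1 — Angular frequency: ω = 2π·f = 2π·313 = 1967 rad/s.
Step 2 — Component impedances:
  Z1: Z = jωL = j·1967·0.103 = 0 + j202.6 Ω
  Z2: Z = R = 53.5 Ω
  Z3: Z = R = 307 Ω
  Z4: Z = R = 2790 Ω
  Z5: Z = jωL = j·1967·0.005 = 0 + j9.833 Ω
Step 3 — Bridge requires nodal analysis (the Z5 bridge couples midpoints C and D, so the two paths cannot be reduced to a simple series/parallel combination). Setting node B to ground and injecting 1 A at node A, the 3-node admittance system at A, C, D solves to V_A = Z_AB = 143 + j139.9 Ω = 200.1∠44.4° Ω.
Step 4 — Source phasor: V = 34.1∠0.0° V = 34.1 V.
Step 5 — Ohm's law: I = V / Z_total = (34.1) / (143 + j139.9) = 0.1218 - j0.1192 A.
Step 6 — Convert to polar: |I| = 0.1704 A, ∠I = -44.4°.

I = 0.1704∠-44.4° A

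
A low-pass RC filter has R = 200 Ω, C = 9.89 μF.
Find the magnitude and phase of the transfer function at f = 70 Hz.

Step 1 — Angular frequency: ω = 2π·70 = 439.8 rad/s.
Step 2 — Transfer function: H(jω) = 1/(1 + jωRC).
Step 3 — Denominator: 1 + jωRC = 1 + j·439.8·200·9.89e-06 = 1 + j0.87.
Step 4 — H = 0.5692 - j0.4952.
Step 5 — Magnitude: |H| = 0.7545 (-2.4 dB); phase: φ = -41.0°.

|H| = 0.7545 (-2.4 dB), φ = -41.0°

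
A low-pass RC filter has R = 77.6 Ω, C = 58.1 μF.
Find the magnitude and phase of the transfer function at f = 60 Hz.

Step 1 — Angular frequency: ω = 2π·60 = 377 rad/s.
Step 2 — Transfer function: H(jω) = 1/(1 + jωRC).
Step 3 — Denominator: 1 + jωRC = 1 + j·377·77.6·5.81e-05 = 1 + j1.7.
Step 4 — H = 0.2571 - j0.4371.
Step 5 — Magnitude: |H| = 0.5071 (-5.9 dB); phase: φ = -59.5°.

|H| = 0.5071 (-5.9 dB), φ = -59.5°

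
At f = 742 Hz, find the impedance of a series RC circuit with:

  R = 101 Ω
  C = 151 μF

Step 1 — Angular frequency: ω = 2π·f = 2π·742 = 4662 rad/s.
Step 2 — Component impedances:
  R: Z = R = 101 Ω
  C: Z = 1/(jωC) = -j/(ω·C) = 0 - j1.42 Ω
Step 3 — Series combination: Z_total = R + C = 101 - j1.42 Ω = 101∠-0.8° Ω.

Z = 101 - j1.42 Ω = 101∠-0.8° Ω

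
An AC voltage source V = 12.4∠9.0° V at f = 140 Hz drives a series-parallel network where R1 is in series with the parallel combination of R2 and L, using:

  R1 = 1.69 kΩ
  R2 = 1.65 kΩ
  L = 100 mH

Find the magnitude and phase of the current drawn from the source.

Step 1 — Angular frequency: ω = 2π·f = 2π·140 = 879.6 rad/s.
Step 2 — Component impedances:
  R1: Z = R = 1690 Ω
  R2: Z = R = 1650 Ω
  L: Z = jωL = j·879.6·0.1 = 0 + j87.96 Ω
Step 3 — Parallel branch: R2 || L = 1/(1/R2 + 1/L) = 4.676 + j87.72 Ω.
Step 4 — Series with R1: Z_total = R1 + (R2 || L) = 1695 + j87.72 Ω = 1697∠3.0° Ω.
Step 5 — Source phasor: V = 12.4∠9.0° V = 12.25 + j1.94 V.
Step 6 — Ohm's law: I = V / Z_total = (12.25 + j1.94) / (1695 + j87.72) = 0.007267 + j0.0007685 A.
Step 7 — Convert to polar: |I| = 0.007307 A, ∠I = 6.0°.

I = 0.007307∠6.0° A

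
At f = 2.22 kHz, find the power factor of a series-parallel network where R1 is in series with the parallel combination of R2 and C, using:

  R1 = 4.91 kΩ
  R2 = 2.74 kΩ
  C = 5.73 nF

Step 1 — Angular frequency: ω = 2π·f = 2π·2220 = 1.395e+04 rad/s.
Step 2 — Component impedances:
  R1: Z = R = 4910 Ω
  R2: Z = R = 2740 Ω
  C: Z = 1/(jωC) = -j/(ω·C) = 0 - j1.251e+04 Ω
Step 3 — Parallel branch: R2 || C = 1/(1/R2 + 1/C) = 2615 - j572.6 Ω.
Step 4 — Series with R1: Z_total = R1 + (R2 || C) = 7525 - j572.6 Ω = 7546∠-4.4° Ω.
Step 5 — Power factor: PF = cos(φ) = Re(Z)/|Z| = 7524.6/7546.4 = 0.9971.
Step 6 — Type: Im(Z) = -572.6 ⇒ leading (phase φ = -4.4°).

PF = 0.9971 (leading, φ = -4.4°)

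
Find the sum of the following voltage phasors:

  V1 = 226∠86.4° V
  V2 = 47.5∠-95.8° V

Step 1 — Convert each phasor to rectangular form:
  V1 = 226·(cos(86.4°) + j·sin(86.4°)) = 14.19 + j225.6 V
  V2 = 47.5·(cos(-95.8°) + j·sin(-95.8°)) = -4.8 - j47.26 V
Step 2 — Sum components: V_total = 9.39 + j178.3 V.
Step 3 — Convert to polar: |V_total| = 178.5 V, ∠V_total = 87.0°.

V_total = 178.5∠87.0° V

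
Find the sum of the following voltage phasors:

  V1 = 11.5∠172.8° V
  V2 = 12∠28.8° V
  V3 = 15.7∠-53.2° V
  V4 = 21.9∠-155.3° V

Step 1 — Convert each phasor to rectangular form:
  V1 = 11.5·(cos(172.8°) + j·sin(172.8°)) = -11.41 + j1.441 V
  V2 = 12·(cos(28.8°) + j·sin(28.8°)) = 10.52 + j5.781 V
  V3 = 15.7·(cos(-53.2°) + j·sin(-53.2°)) = 9.405 - j12.57 V
  V4 = 21.9·(cos(-155.3°) + j·sin(-155.3°)) = -19.9 - j9.151 V
Step 2 — Sum components: V_total = -11.39 - j14.5 V.
Step 3 — Convert to polar: |V_total| = 18.44 V, ∠V_total = -128.1°.

V_total = 18.44∠-128.1° V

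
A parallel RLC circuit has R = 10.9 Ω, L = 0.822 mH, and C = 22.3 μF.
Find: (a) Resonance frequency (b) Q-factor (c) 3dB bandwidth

Step 1 — Resonance: ω₀ = 1/√(LC) = 1/√(0.000822·2.23e-05) = 7386 rad/s.
Step 2 — f₀ = ω₀/(2π) = 1176 Hz.
Step 3 — Parallel Q: Q = R/(ω₀L) = 10.9/(7386·0.000822) = 1.795.
Step 4 — Bandwidth: Δω = ω₀/Q = 4114 rad/s; BW = Δω/(2π) = 654.8 Hz.

(a) f₀ = 1176 Hz  (b) Q = 1.795  (c) BW = 654.8 Hz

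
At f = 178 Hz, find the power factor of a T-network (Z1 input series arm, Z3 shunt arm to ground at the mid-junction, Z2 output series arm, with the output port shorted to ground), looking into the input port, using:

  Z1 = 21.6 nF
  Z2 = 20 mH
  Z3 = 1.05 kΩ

Step 1 — Angular frequency: ω = 2π·f = 2π·178 = 1118 rad/s.
Step 2 — Component impedances:
  Z1: Z = 1/(jωC) = -j/(ω·C) = 0 - j4.139e+04 Ω
  Z2: Z = jωL = j·1118·0.02 = 0 + j22.37 Ω
  Z3: Z = R = 1050 Ω
Step 3 — With the output port shorted to ground, the output series arm Z2 runs from the junction to ground; the shunt arm Z3 also runs from the junction to ground. They appear in parallel: Z3 || Z2 = 0.4763 + j22.36 Ω.
Step 4 — Series with input arm Z1: Z_in = Z1 + (Z3 || Z2) = 0.4763 - j4.137e+04 Ω = 4.137e+04∠-90.0° Ω.
Step 5 — Power factor: PF = cos(φ) = Re(Z)/|Z| = 0.4763/4.137e+04 = 1.151e-05.
Step 6 — Type: Im(Z) = -4.137e+04 ⇒ leading (phase φ = -90.0°).

PF = 1.151e-05 (leading, φ = -90.0°)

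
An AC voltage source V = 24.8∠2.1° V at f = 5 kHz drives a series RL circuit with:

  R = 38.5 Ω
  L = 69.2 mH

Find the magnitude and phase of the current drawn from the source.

Step 1 — Angular frequency: ω = 2π·f = 2π·5000 = 3.142e+04 rad/s.
Step 2 — Component impedances:
  R: Z = R = 38.5 Ω
  L: Z = jωL = j·3.142e+04·0.0692 = 0 + j2174 Ω
Step 3 — Series combination: Z_total = R + L = 38.5 + j2174 Ω = 2174∠89.0° Ω.
Step 4 — Source phasor: V = 24.8∠2.1° V = 24.78 + j0.9088 V.
Step 5 — Ohm's law: I = V / Z_total = (24.78 + j0.9088) / (38.5 + j2174) = 0.0006197 - j0.01139 A.
Step 6 — Convert to polar: |I| = 0.01141 A, ∠I = -86.9°.

I = 0.01141∠-86.9° A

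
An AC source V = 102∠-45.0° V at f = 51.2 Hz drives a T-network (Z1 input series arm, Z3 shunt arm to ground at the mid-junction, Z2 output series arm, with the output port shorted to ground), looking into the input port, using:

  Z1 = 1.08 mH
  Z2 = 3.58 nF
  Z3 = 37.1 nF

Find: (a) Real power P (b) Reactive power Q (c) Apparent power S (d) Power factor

Step 1 — Angular frequency: ω = 2π·f = 2π·51.2 = 321.7 rad/s.
Step 2 — Component impedances:
  Z1: Z = jωL = j·321.7·0.00108 = 0 + j0.3474 Ω
  Z2: Z = 1/(jωC) = -j/(ω·C) = 0 - j8.683e+05 Ω
  Z3: Z = 1/(jωC) = -j/(ω·C) = 0 - j8.379e+04 Ω
Step 3 — With the output port shorted to ground, the output series arm Z2 runs from the junction to ground; the shunt arm Z3 also runs from the junction to ground. They appear in parallel: Z3 || Z2 = 0 - j7.641e+04 Ω.
Step 4 — Series with input arm Z1: Z_in = Z1 + (Z3 || Z2) = 0 - j7.641e+04 Ω = 7.641e+04∠-90.0° Ω.
Step 5 — Source phasor: V = 102∠-45.0° V = 72.12 - j72.12 V.
Step 6 — Current: I = V / Z = 0.0009439 + j0.0009439 A = 0.001335∠45.0° A.
Step 7 — Complex power: S = V·I* = 0 - j0.1362 VA.
Step 8 — Real power: P = Re(S) = 0 W.
Step 9 — Reactive power: Q = Im(S) = -0.1362 VAR.
Step 10 — Apparent power: |S| = 0.1362 VA.
Step 11 — Power factor: PF = P/|S| = 0 (leading).

(a) P = 0 W  (b) Q = -0.1362 VAR  (c) S = 0.1362 VA  (d) PF = 0 (leading)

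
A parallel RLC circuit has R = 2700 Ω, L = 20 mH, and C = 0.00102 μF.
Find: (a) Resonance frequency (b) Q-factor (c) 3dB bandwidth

Step 1 — Resonance: ω₀ = 1/√(LC) = 1/√(0.02·1.02e-09) = 2.214e+05 rad/s.
Step 2 — f₀ = ω₀/(2π) = 3.524e+04 Hz.
Step 3 — Parallel Q: Q = R/(ω₀L) = 2700/(2.214e+05·0.02) = 0.6097.
Step 4 — Bandwidth: Δω = ω₀/Q = 3.631e+05 rad/s; BW = Δω/(2π) = 5.779e+04 Hz.

(a) f₀ = 3.524e+04 Hz  (b) Q = 0.6097  (c) BW = 5.779e+04 Hz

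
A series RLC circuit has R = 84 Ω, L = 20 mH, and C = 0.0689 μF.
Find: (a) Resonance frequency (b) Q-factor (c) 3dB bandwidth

Step 1 — Resonance condition Im(Z)=0 gives ω₀ = 1/√(LC).
Step 2 — ω₀ = 1/√(0.02·6.89e-08) = 2.694e+04 rad/s.
Step 3 — f₀ = ω₀/(2π) = 4287 Hz.
Step 4 — Series Q: Q = ω₀L/R = 2.694e+04·0.02/84 = 6.414.
Step 5 — 3dB bandwidth: Δω = ω₀/Q = 4200 rad/s; BW = Δω/(2π) = 668.5 Hz.

(a) f₀ = 4287 Hz  (b) Q = 6.414  (c) BW = 668.5 Hz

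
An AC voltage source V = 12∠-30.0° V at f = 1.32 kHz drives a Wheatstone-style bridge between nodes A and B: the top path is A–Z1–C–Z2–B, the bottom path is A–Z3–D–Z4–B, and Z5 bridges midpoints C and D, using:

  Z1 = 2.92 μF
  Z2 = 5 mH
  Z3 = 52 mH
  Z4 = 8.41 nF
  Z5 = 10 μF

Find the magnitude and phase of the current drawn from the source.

Step 1 — Angular frequency: ω = 2π·f = 2π·1320 = 8294 rad/s.
Step 2 — Component impedances:
  Z1: Z = 1/(jωC) = -j/(ω·C) = 0 - j41.29 Ω
  Z2: Z = jωL = j·8294·0.005 = 0 + j41.47 Ω
  Z3: Z = jωL = j·8294·0.052 = 0 + j431.3 Ω
  Z4: Z = 1/(jωC) = -j/(ω·C) = 0 - j1.434e+04 Ω
  Z5: Z = 1/(jωC) = -j/(ω·C) = 0 - j12.06 Ω
Step 3 — Bridge requires nodal analysis (the Z5 bridge couples midpoints C and D, so the two paths cannot be reduced to a simple series/parallel combination). Setting node B to ground and injecting 1 A at node A, the 3-node admittance system at A, C, D solves to V_A = Z_AB = 0 - j4.206 Ω = 4.206∠-90.0° Ω.
Step 4 — Source phasor: V = 12∠-30.0° V = 10.39 - j6 V.
Step 5 — Ohm's law: I = V / Z_total = (10.39 - j6) / (0 - j4.206) = 1.426 + j2.471 A.
Step 6 — Convert to polar: |I| = 2.853 A, ∠I = 60.0°.

I = 2.853∠60.0° A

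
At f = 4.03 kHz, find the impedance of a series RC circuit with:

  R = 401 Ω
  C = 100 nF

Step 1 — Angular frequency: ω = 2π·f = 2π·4030 = 2.532e+04 rad/s.
Step 2 — Component impedances:
  R: Z = R = 401 Ω
  C: Z = 1/(jωC) = -j/(ω·C) = 0 - j394.9 Ω
Step 3 — Series combination: Z_total = R + C = 401 - j394.9 Ω = 562.8∠-44.6° Ω.

Z = 401 - j394.9 Ω = 562.8∠-44.6° Ω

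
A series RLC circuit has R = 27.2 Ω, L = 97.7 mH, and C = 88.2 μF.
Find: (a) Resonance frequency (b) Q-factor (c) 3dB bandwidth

Step 1 — Resonance: ω₀ = 1/√(LC) = 1/√(0.0977·8.82e-05) = 340.7 rad/s.
Step 2 — f₀ = ω₀/(2π) = 54.22 Hz.
Step 3 — Series Q: Q = ω₀L/R = 340.7·0.0977/27.2 = 1.224.
Step 4 — Bandwidth: Δω = ω₀/Q = 278.4 rad/s; BW = Δω/(2π) = 44.31 Hz.

(a) f₀ = 54.22 Hz  (b) Q = 1.224  (c) BW = 44.31 Hz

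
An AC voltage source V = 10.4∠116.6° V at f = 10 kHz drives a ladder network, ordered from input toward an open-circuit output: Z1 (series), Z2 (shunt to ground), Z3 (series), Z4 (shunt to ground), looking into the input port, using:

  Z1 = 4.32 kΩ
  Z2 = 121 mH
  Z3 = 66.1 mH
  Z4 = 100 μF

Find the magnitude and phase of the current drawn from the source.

Step 1 — Angular frequency: ω = 2π·f = 2π·1e+04 = 6.283e+04 rad/s.
Step 2 — Component impedances:
  Z1: Z = R = 4320 Ω
  Z2: Z = jωL = j·6.283e+04·0.121 = 0 + j7603 Ω
  Z3: Z = jωL = j·6.283e+04·0.0661 = 0 + j4153 Ω
  Z4: Z = 1/(jωC) = -j/(ω·C) = 0 - j0.1592 Ω
Step 3 — Ladder network (open output): work backward from the far end, alternating series and parallel combinations. Z_in = 4320 + j2686 Ω = 5087∠31.9° Ω.
Step 4 — Source phasor: V = 10.4∠116.6° V = -4.657 + j9.299 V.
Step 5 — Ohm's law: I = V / Z_total = (-4.657 + j9.299) / (4320 + j2686) = 0.0001878 + j0.002036 A.
Step 6 — Convert to polar: |I| = 0.002044 A, ∠I = 84.7°.

I = 0.002044∠84.7° A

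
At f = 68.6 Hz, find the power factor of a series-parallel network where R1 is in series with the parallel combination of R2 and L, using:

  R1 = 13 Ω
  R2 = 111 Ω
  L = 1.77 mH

Step 1 — Angular frequency: ω = 2π·f = 2π·68.6 = 431 rad/s.
Step 2 — Component impedances:
  R1: Z = R = 13 Ω
  R2: Z = R = 111 Ω
  L: Z = jωL = j·431·0.00177 = 0 + j0.7629 Ω
Step 3 — Parallel branch: R2 || L = 1/(1/R2 + 1/L) = 0.005243 + j0.7629 Ω.
Step 4 — Series with R1: Z_total = R1 + (R2 || L) = 13.01 + j0.7629 Ω = 13.03∠3.4° Ω.
Step 5 — Power factor: PF = cos(φ) = Re(Z)/|Z| = 13.0052/13.0276 = 0.9983.
Step 6 — Type: Im(Z) = 0.7629 ⇒ lagging (phase φ = 3.4°).

PF = 0.9983 (lagging, φ = 3.4°)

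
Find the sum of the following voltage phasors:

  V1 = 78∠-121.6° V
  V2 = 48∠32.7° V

Step 1 — Convert each phasor to rectangular form:
  V1 = 78·(cos(-121.6°) + j·sin(-121.6°)) = -40.87 - j66.43 V
  V2 = 48·(cos(32.7°) + j·sin(32.7°)) = 40.39 + j25.93 V
Step 2 — Sum components: V_total = -0.4784 - j40.5 V.
Step 3 — Convert to polar: |V_total| = 40.51 V, ∠V_total = -90.7°.

V_total = 40.51∠-90.7° V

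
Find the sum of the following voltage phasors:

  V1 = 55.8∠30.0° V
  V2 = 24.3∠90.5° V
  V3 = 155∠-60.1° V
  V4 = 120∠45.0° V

Step 1 — Convert each phasor to rectangular form:
  V1 = 55.8·(cos(30.0°) + j·sin(30.0°)) = 48.32 + j27.9 V
  V2 = 24.3·(cos(90.5°) + j·sin(90.5°)) = -0.2121 + j24.3 V
  V3 = 155·(cos(-60.1°) + j·sin(-60.1°)) = 77.27 - j134.4 V
  V4 = 120·(cos(45.0°) + j·sin(45.0°)) = 84.85 + j84.85 V
Step 2 — Sum components: V_total = 210.2 + j2.683 V.
Step 3 — Convert to polar: |V_total| = 210.2 V, ∠V_total = 0.7°.

V_total = 210.2∠0.7° V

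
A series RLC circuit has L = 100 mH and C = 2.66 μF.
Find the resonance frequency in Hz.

Step 1 — Resonance condition Im(Z)=0 gives ω₀ = 1/√(LC).
Step 2 — ω₀ = 1/√(0.1·2.66e-06) = 1939 rad/s.
Step 3 — f₀ = ω₀/(2π) = 308.6 Hz.

f₀ = 308.6 Hz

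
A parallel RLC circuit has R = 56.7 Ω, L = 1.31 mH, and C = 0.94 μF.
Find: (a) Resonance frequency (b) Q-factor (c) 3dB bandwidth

Step 1 — Resonance: ω₀ = 1/√(LC) = 1/√(0.00131·9.4e-07) = 2.85e+04 rad/s.
Step 2 — f₀ = ω₀/(2π) = 4535 Hz.
Step 3 — Parallel Q: Q = R/(ω₀L) = 56.7/(2.85e+04·0.00131) = 1.519.
Step 4 — Bandwidth: Δω = ω₀/Q = 1.876e+04 rad/s; BW = Δω/(2π) = 2986 Hz.

(a) f₀ = 4535 Hz  (b) Q = 1.519  (c) BW = 2986 Hz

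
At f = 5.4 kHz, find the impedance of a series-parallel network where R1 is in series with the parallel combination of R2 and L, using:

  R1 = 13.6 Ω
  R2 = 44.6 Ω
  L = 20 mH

Step 1 — Angular frequency: ω = 2π·f = 2π·5400 = 3.393e+04 rad/s.
Step 2 — Component impedances:
  R1: Z = R = 13.6 Ω
  R2: Z = R = 44.6 Ω
  L: Z = jωL = j·3.393e+04·0.02 = 0 + j678.6 Ω
Step 3 — Parallel branch: R2 || L = 1/(1/R2 + 1/L) = 44.41 + j2.919 Ω.
Step 4 — Series with R1: Z_total = R1 + (R2 || L) = 58.01 + j2.919 Ω = 58.08∠2.9° Ω.

Z = 58.01 + j2.919 Ω = 58.08∠2.9° Ω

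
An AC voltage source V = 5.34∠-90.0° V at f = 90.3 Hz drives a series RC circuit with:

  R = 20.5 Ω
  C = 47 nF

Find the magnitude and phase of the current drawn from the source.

Step 1 — Angular frequency: ω = 2π·f = 2π·90.3 = 567.4 rad/s.
Step 2 — Component impedances:
  R: Z = R = 20.5 Ω
  C: Z = 1/(jωC) = -j/(ω·C) = 0 - j3.75e+04 Ω
Step 3 — Series combination: Z_total = R + C = 20.5 - j3.75e+04 Ω = 3.75e+04∠-90.0° Ω.
Step 4 — Source phasor: V = 5.34∠-90.0° V = 0 - j5.34 V.
Step 5 — Ohm's law: I = V / Z_total = (0 - j5.34) / (20.5 - j3.75e+04) = 0.0001424 - j7.784e-08 A.
Step 6 — Convert to polar: |I| = 0.0001424 A, ∠I = -0.0°.

I = 0.0001424∠-0.0° A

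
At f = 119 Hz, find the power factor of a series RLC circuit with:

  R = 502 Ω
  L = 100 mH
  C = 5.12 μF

Step 1 — Angular frequency: ω = 2π·f = 2π·119 = 747.7 rad/s.
Step 2 — Component impedances:
  R: Z = R = 502 Ω
  L: Z = jωL = j·747.7·0.1 = 0 + j74.77 Ω
  C: Z = 1/(jωC) = -j/(ω·C) = 0 - j261.2 Ω
Step 3 — Series combination: Z_total = R + L + C = 502 - j186.4 Ω = 535.5∠-20.4° Ω.
Step 4 — Power factor: PF = cos(φ) = Re(Z)/|Z| = 502/535.5 = 0.9374.
Step 5 — Type: Im(Z) = -186.4 ⇒ leading (phase φ = -20.4°).

PF = 0.9374 (leading, φ = -20.4°)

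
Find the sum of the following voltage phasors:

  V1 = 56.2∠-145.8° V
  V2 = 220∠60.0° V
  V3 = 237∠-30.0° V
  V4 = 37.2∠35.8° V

Step 1 — Convert each phasor to rectangular form:
  V1 = 56.2·(cos(-145.8°) + j·sin(-145.8°)) = -46.48 - j31.59 V
  V2 = 220·(cos(60.0°) + j·sin(60.0°)) = 110 + j190.5 V
  V3 = 237·(cos(-30.0°) + j·sin(-30.0°)) = 205.2 - j118.5 V
  V4 = 37.2·(cos(35.8°) + j·sin(35.8°)) = 30.17 + j21.76 V
Step 2 — Sum components: V_total = 298.9 + j62.2 V.
Step 3 — Convert to polar: |V_total| = 305.3 V, ∠V_total = 11.8°.

V_total = 305.3∠11.8° V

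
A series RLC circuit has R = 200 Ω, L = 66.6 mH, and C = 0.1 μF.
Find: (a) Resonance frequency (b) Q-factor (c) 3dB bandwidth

Step 1 — Resonance: ω₀ = 1/√(LC) = 1/√(0.0666·1e-07) = 1.225e+04 rad/s.
Step 2 — f₀ = ω₀/(2π) = 1950 Hz.
Step 3 — Series Q: Q = ω₀L/R = 1.225e+04·0.0666/200 = 4.08.
Step 4 — Bandwidth: Δω = ω₀/Q = 3003 rad/s; BW = Δω/(2π) = 477.9 Hz.

(a) f₀ = 1950 Hz  (b) Q = 4.08  (c) BW = 477.9 Hz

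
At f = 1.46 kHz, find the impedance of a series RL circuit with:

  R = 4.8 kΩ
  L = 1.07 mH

Step 1 — Angular frequency: ω = 2π·f = 2π·1460 = 9173 rad/s.
Step 2 — Component impedances:
  R: Z = R = 4800 Ω
  L: Z = jωL = j·9173·0.00107 = 0 + j9.816 Ω
Step 3 — Series combination: Z_total = R + L = 4800 + j9.816 Ω = 4800∠0.1° Ω.

Z = 4800 + j9.816 Ω = 4800∠0.1° Ω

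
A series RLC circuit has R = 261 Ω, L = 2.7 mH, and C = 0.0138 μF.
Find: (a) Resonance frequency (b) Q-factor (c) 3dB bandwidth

Step 1 — Resonance: ω₀ = 1/√(LC) = 1/√(0.0027·1.38e-08) = 1.638e+05 rad/s.
Step 2 — f₀ = ω₀/(2π) = 2.607e+04 Hz.
Step 3 — Series Q: Q = ω₀L/R = 1.638e+05·0.0027/261 = 1.695.
Step 4 — Bandwidth: Δω = ω₀/Q = 9.667e+04 rad/s; BW = Δω/(2π) = 1.538e+04 Hz.

(a) f₀ = 2.607e+04 Hz  (b) Q = 1.695  (c) BW = 1.538e+04 Hz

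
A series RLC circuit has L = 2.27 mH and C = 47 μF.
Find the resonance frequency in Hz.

Step 1 — Resonance condition Im(Z)=0 gives ω₀ = 1/√(LC).
Step 2 — ω₀ = 1/√(0.00227·4.7e-05) = 3062 rad/s.
Step 3 — f₀ = ω₀/(2π) = 487.3 Hz.

f₀ = 487.3 Hz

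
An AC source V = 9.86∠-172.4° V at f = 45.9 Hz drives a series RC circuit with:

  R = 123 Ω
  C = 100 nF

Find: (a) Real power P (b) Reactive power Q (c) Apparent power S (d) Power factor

Step 1 — Angular frequency: ω = 2π·f = 2π·45.9 = 288.4 rad/s.
Step 2 — Component impedances:
  R: Z = R = 123 Ω
  C: Z = 1/(jωC) = -j/(ω·C) = 0 - j3.467e+04 Ω
Step 3 — Series combination: Z_total = R + C = 123 - j3.467e+04 Ω = 3.467e+04∠-89.8° Ω.
Step 4 — Source phasor: V = 9.86∠-172.4° V = -9.773 - j1.304 V.
Step 5 — Current: I = V / Z = 3.661e-05 - j0.000282 A = 0.0002844∠-82.6° A.
Step 6 — Complex power: S = V·I* = 9.946e-06 - j0.002804 VA.
Step 7 — Real power: P = Re(S) = 9.946e-06 W.
Step 8 — Reactive power: Q = Im(S) = -0.002804 VAR.
Step 9 — Apparent power: |S| = 0.002804 VA.
Step 10 — Power factor: PF = P/|S| = 0.003547 (leading).

(a) P = 9.946e-06 W  (b) Q = -0.002804 VAR  (c) S = 0.002804 VA  (d) PF = 0.003547 (leading)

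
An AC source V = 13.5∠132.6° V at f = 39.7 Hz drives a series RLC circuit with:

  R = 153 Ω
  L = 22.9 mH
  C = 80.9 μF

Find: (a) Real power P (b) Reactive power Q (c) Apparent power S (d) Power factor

Step 1 — Angular frequency: ω = 2π·f = 2π·39.7 = 249.4 rad/s.
Step 2 — Component impedances:
  R: Z = R = 153 Ω
  L: Z = jωL = j·249.4·0.0229 = 0 + j5.712 Ω
  C: Z = 1/(jωC) = -j/(ω·C) = 0 - j49.55 Ω
Step 3 — Series combination: Z_total = R + L + C = 153 - j43.84 Ω = 159.2∠-16.0° Ω.
Step 4 — Source phasor: V = 13.5∠132.6° V = -9.138 + j9.937 V.
Step 5 — Current: I = V / Z = -0.07239 + j0.04421 A = 0.08482∠148.6° A.
Step 6 — Complex power: S = V·I* = 1.101 - j0.3154 VA.
Step 7 — Real power: P = Re(S) = 1.101 W.
Step 8 — Reactive power: Q = Im(S) = -0.3154 VAR.
Step 9 — Apparent power: |S| = 1.145 VA.
Step 10 — Power factor: PF = P/|S| = 0.9613 (leading).

(a) P = 1.101 W  (b) Q = -0.3154 VAR  (c) S = 1.145 VA  (d) PF = 0.9613 (leading)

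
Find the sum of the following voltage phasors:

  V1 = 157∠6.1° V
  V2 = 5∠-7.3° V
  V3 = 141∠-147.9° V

Step 1 — Convert each phasor to rectangular form:
  V1 = 157·(cos(6.1°) + j·sin(6.1°)) = 156.1 + j16.68 V
  V2 = 5·(cos(-7.3°) + j·sin(-7.3°)) = 4.959 - j0.6353 V
  V3 = 141·(cos(-147.9°) + j·sin(-147.9°)) = -119.4 - j74.93 V
Step 2 — Sum components: V_total = 41.63 - j58.88 V.
Step 3 — Convert to polar: |V_total| = 72.11 V, ∠V_total = -54.7°.

V_total = 72.11∠-54.7° V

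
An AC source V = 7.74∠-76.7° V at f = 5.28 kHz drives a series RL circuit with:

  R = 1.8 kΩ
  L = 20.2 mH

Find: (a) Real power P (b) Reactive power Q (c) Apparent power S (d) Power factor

Step 1 — Angular frequency: ω = 2π·f = 2π·5280 = 3.318e+04 rad/s.
Step 2 — Component impedances:
  R: Z = R = 1800 Ω
  L: Z = jωL = j·3.318e+04·0.0202 = 0 + j670.1 Ω
Step 3 — Series combination: Z_total = R + L = 1800 + j670.1 Ω = 1921∠20.4° Ω.
Step 4 — Source phasor: V = 7.74∠-76.7° V = 1.781 - j7.532 V.
Step 5 — Current: I = V / Z = -0.0004995 - j0.003999 A = 0.00403∠-97.1° A.
Step 6 — Complex power: S = V·I* = 0.02923 + j0.01088 VA.
Step 7 — Real power: P = Re(S) = 0.02923 W.
Step 8 — Reactive power: Q = Im(S) = 0.01088 VAR.
Step 9 — Apparent power: |S| = 0.03119 VA.
Step 10 — Power factor: PF = P/|S| = 0.9372 (lagging).

(a) P = 0.02923 W  (b) Q = 0.01088 VAR  (c) S = 0.03119 VA  (d) PF = 0.9372 (lagging)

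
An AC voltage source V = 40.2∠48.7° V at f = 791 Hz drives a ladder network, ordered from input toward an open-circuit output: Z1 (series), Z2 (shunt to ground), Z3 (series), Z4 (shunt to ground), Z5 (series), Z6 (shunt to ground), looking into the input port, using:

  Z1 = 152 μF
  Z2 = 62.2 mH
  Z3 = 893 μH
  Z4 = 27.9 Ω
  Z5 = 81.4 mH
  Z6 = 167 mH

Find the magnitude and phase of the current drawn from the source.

Step 1 — Angular frequency: ω = 2π·f = 2π·791 = 4970 rad/s.
Step 2 — Component impedances:
  Z1: Z = 1/(jωC) = -j/(ω·C) = 0 - j1.324 Ω
  Z2: Z = jωL = j·4970·0.0622 = 0 + j309.1 Ω
  Z3: Z = jωL = j·4970·0.000893 = 0 + j4.438 Ω
  Z4: Z = R = 27.9 Ω
  Z5: Z = jωL = j·4970·0.0814 = 0 + j404.6 Ω
  Z6: Z = jωL = j·4970·0.167 = 0 + j830 Ω
Step 3 — Ladder network (open output): work backward from the far end, alternating series and parallel combinations. Z_in = 26.78 + j6.04 Ω = 27.46∠12.7° Ω.
Step 4 — Source phasor: V = 40.2∠48.7° V = 26.53 + j30.2 V.
Step 5 — Ohm's law: I = V / Z_total = (26.53 + j30.2) / (26.78 + j6.04) = 1.185 + j0.8605 A.
Step 6 — Convert to polar: |I| = 1.464 A, ∠I = 36.0°.

I = 1.464∠36.0° A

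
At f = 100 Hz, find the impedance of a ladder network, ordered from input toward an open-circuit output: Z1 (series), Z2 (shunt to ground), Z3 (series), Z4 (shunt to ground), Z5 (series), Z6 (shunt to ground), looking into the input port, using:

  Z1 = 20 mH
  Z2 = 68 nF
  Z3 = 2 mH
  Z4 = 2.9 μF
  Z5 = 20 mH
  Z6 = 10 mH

Step 1 — Angular frequency: ω = 2π·f = 2π·100 = 628.3 rad/s.
Step 2 — Component impedances:
  Z1: Z = jωL = j·628.3·0.02 = 0 + j12.57 Ω
  Z2: Z = 1/(jωC) = -j/(ω·C) = 0 - j2.341e+04 Ω
  Z3: Z = jωL = j·628.3·0.002 = 0 + j1.257 Ω
  Z4: Z = 1/(jωC) = -j/(ω·C) = 0 - j548.8 Ω
  Z5: Z = jωL = j·628.3·0.02 = 0 + j12.57 Ω
  Z6: Z = jωL = j·628.3·0.01 = 0 + j6.283 Ω
Step 3 — Ladder network (open output): work backward from the far end, alternating series and parallel combinations. Z_in = 0 + j33.36 Ω = 33.36∠90.0° Ω.

Z = 0 + j33.36 Ω = 33.36∠90.0° Ω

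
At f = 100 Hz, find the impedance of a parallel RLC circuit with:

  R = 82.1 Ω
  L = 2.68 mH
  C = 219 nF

Step 1 — Angular frequency: ω = 2π·f = 2π·100 = 628.3 rad/s.
Step 2 — Component impedances:
  R: Z = R = 82.1 Ω
  L: Z = jωL = j·628.3·0.00268 = 0 + j1.684 Ω
  C: Z = 1/(jωC) = -j/(ω·C) = 0 - j7267 Ω
Step 3 — Parallel combination: 1/Z_total = 1/R + 1/L + 1/C; Z_total = 0.03454 + j1.684 Ω = 1.684∠88.8° Ω.

Z = 0.03454 + j1.684 Ω = 1.684∠88.8° Ω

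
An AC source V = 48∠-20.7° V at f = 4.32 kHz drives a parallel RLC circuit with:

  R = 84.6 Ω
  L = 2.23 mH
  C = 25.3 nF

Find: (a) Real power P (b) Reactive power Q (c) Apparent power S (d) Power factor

Step 1 — Angular frequency: ω = 2π·f = 2π·4320 = 2.714e+04 rad/s.
Step 2 — Component impedances:
  R: Z = R = 84.6 Ω
  L: Z = jωL = j·2.714e+04·0.00223 = 0 + j60.53 Ω
  C: Z = 1/(jωC) = -j/(ω·C) = 0 - j1456 Ω
Step 3 — Parallel combination: 1/Z_total = 1/R + 1/L + 1/C; Z_total = 30.27 + j40.55 Ω = 50.61∠53.3° Ω.
Step 4 — Source phasor: V = 48∠-20.7° V = 44.9 - j16.97 V.
Step 5 — Current: I = V / Z = 0.2621 - j0.9115 A = 0.9485∠-74.0° A.
Step 6 — Complex power: S = V·I* = 27.23 + j36.48 VA.
Step 7 — Real power: P = Re(S) = 27.23 W.
Step 8 — Reactive power: Q = Im(S) = 36.48 VAR.
Step 9 — Apparent power: |S| = 45.53 VA.
Step 10 — Power factor: PF = P/|S| = 0.5982 (lagging).

(a) P = 27.23 W  (b) Q = 36.48 VAR  (c) S = 45.53 VA  (d) PF = 0.5982 (lagging)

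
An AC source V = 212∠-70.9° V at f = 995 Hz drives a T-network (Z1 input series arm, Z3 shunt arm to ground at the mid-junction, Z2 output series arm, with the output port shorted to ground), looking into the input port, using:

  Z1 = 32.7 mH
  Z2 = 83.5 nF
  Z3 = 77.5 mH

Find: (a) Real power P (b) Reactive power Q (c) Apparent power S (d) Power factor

Step 1 — Angular frequency: ω = 2π·f = 2π·995 = 6252 rad/s.
Step 2 — Component impedances:
  Z1: Z = jωL = j·6252·0.0327 = 0 + j204.4 Ω
  Z2: Z = 1/(jωC) = -j/(ω·C) = 0 - j1916 Ω
  Z3: Z = jωL = j·6252·0.0775 = 0 + j484.5 Ω
Step 3 — With the output port shorted to ground, the output series arm Z2 runs from the junction to ground; the shunt arm Z3 also runs from the junction to ground. They appear in parallel: Z3 || Z2 = 0 + j648.5 Ω.
Step 4 — Series with input arm Z1: Z_in = Z1 + (Z3 || Z2) = 0 + j853 Ω = 853∠90.0° Ω.
Step 5 — Source phasor: V = 212∠-70.9° V = 69.37 - j200.3 V.
Step 6 — Current: I = V / Z = -0.2349 - j0.08133 A = 0.2485∠-160.9° A.
Step 7 — Complex power: S = V·I* = 0 + j52.69 VA.
Step 8 — Real power: P = Re(S) = 0 W.
Step 9 — Reactive power: Q = Im(S) = 52.69 VAR.
Step 10 — Apparent power: |S| = 52.69 VA.
Step 11 — Power factor: PF = P/|S| = 0 (lagging).

(a) P = 0 W  (b) Q = 52.69 VAR  (c) S = 52.69 VA  (d) PF = 0 (lagging)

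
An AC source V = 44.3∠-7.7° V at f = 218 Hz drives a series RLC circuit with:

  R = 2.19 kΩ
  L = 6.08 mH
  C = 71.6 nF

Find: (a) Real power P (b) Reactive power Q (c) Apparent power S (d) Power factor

Step 1 — Angular frequency: ω = 2π·f = 2π·218 = 1370 rad/s.
Step 2 — Component impedances:
  R: Z = R = 2190 Ω
  L: Z = jωL = j·1370·0.00608 = 0 + j8.328 Ω
  C: Z = 1/(jωC) = -j/(ω·C) = 0 - j1.02e+04 Ω
Step 3 — Series combination: Z_total = R + L + C = 2190 - j1.019e+04 Ω = 1.042e+04∠-77.9° Ω.
Step 4 — Source phasor: V = 44.3∠-7.7° V = 43.9 - j5.936 V.
Step 5 — Current: I = V / Z = 0.001442 + j0.003999 A = 0.004251∠70.2° A.
Step 6 — Complex power: S = V·I* = 0.03958 - j0.1841 VA.
Step 7 — Real power: P = Re(S) = 0.03958 W.
Step 8 — Reactive power: Q = Im(S) = -0.1841 VAR.
Step 9 — Apparent power: |S| = 0.1883 VA.
Step 10 — Power factor: PF = P/|S| = 0.2102 (leading).

(a) P = 0.03958 W  (b) Q = -0.1841 VAR  (c) S = 0.1883 VA  (d) PF = 0.2102 (leading)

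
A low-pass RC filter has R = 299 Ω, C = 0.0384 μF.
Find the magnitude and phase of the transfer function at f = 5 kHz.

Step 1 — Angular frequency: ω = 2π·5000 = 3.142e+04 rad/s.
Step 2 — Transfer function: H(jω) = 1/(1 + jωRC).
Step 3 — Denominator: 1 + jωRC = 1 + j·3.142e+04·299·3.84e-08 = 1 + j0.3607.
Step 4 — H = 0.8849 - j0.3192.
Step 5 — Magnitude: |H| = 0.9407 (-0.5 dB); phase: φ = -19.8°.

|H| = 0.9407 (-0.5 dB), φ = -19.8°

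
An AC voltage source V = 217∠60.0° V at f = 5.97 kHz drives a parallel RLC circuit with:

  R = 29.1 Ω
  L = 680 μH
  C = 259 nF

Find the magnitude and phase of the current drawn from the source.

Step 1 — Angular frequency: ω = 2π·f = 2π·5970 = 3.751e+04 rad/s.
Step 2 — Component impedances:
  R: Z = R = 29.1 Ω
  L: Z = jωL = j·3.751e+04·0.00068 = 0 + j25.51 Ω
  C: Z = 1/(jωC) = -j/(ω·C) = 0 - j102.9 Ω
Step 3 — Parallel combination: 1/Z_total = 1/R + 1/L + 1/C; Z_total = 16.76 + j14.38 Ω = 22.08∠40.6° Ω.
Step 4 — Source phasor: V = 217∠60.0° V = 108.5 + j187.9 V.
Step 5 — Ohm's law: I = V / Z_total = (108.5 + j187.9) / (16.76 + j14.38) = 9.27 + j3.258 A.
Step 6 — Convert to polar: |I| = 9.826 A, ∠I = 19.4°.

I = 9.826∠19.4° A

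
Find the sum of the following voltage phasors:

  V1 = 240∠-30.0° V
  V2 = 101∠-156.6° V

Step 1 — Convert each phasor to rectangular form:
  V1 = 240·(cos(-30.0°) + j·sin(-30.0°)) = 207.8 - j120 V
  V2 = 101·(cos(-156.6°) + j·sin(-156.6°)) = -92.69 - j40.11 V
Step 2 — Sum components: V_total = 115.2 - j160.1 V.
Step 3 — Convert to polar: |V_total| = 197.2 V, ∠V_total = -54.3°.

V_total = 197.2∠-54.3° V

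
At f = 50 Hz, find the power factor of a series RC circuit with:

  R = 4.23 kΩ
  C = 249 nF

Step 1 — Angular frequency: ω = 2π·f = 2π·50 = 314.2 rad/s.
Step 2 — Component impedances:
  R: Z = R = 4230 Ω
  C: Z = 1/(jωC) = -j/(ω·C) = 0 - j1.278e+04 Ω
Step 3 — Series combination: Z_total = R + C = 4230 - j1.278e+04 Ω = 1.347e+04∠-71.7° Ω.
Step 4 — Power factor: PF = cos(φ) = Re(Z)/|Z| = 4230/13465 = 0.3141.
Step 5 — Type: Im(Z) = -1.278e+04 ⇒ leading (phase φ = -71.7°).

PF = 0.3141 (leading, φ = -71.7°)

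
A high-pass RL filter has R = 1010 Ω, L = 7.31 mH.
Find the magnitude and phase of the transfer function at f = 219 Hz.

Step 1 — Angular frequency: ω = 2π·219 = 1376 rad/s.
Step 2 — Transfer function: H(jω) = jωL/(R + jωL).
Step 3 — Numerator jωL = j·10.06; denominator R + jωL = 1010 + j10.06.
Step 4 — H = 9.917e-05 + j0.009958.
Step 5 — Magnitude: |H| = 0.009959 (-40.0 dB); phase: φ = 89.4°.

|H| = 0.009959 (-40.0 dB), φ = 89.4°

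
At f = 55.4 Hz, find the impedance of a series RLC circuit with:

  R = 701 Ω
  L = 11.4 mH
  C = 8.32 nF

Step 1 — Angular frequency: ω = 2π·f = 2π·55.4 = 348.1 rad/s.
Step 2 — Component impedances:
  R: Z = R = 701 Ω
  L: Z = jωL = j·348.1·0.0114 = 0 + j3.968 Ω
  C: Z = 1/(jωC) = -j/(ω·C) = 0 - j3.453e+05 Ω
Step 3 — Series combination: Z_total = R + L + C = 701 - j3.453e+05 Ω = 3.453e+05∠-89.9° Ω.

Z = 701 - j3.453e+05 Ω = 3.453e+05∠-89.9° Ω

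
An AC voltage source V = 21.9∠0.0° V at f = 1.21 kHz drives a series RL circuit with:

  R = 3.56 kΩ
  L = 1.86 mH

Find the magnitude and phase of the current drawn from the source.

Step 1 — Angular frequency: ω = 2π·f = 2π·1210 = 7603 rad/s.
Step 2 — Component impedances:
  R: Z = R = 3560 Ω
  L: Z = jωL = j·7603·0.00186 = 0 + j14.14 Ω
Step 3 — Series combination: Z_total = R + L = 3560 + j14.14 Ω = 3560∠0.2° Ω.
Step 4 — Source phasor: V = 21.9∠0.0° V = 21.9 V.
Step 5 — Ohm's law: I = V / Z_total = (21.9) / (3560 + j14.14) = 0.006152 - j2.444e-05 A.
Step 6 — Convert to polar: |I| = 0.006152 A, ∠I = -0.2°.

I = 0.006152∠-0.2° A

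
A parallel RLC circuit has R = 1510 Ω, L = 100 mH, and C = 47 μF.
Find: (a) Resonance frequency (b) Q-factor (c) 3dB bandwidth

Step 1 — Resonance: ω₀ = 1/√(LC) = 1/√(0.1·4.7e-05) = 461.3 rad/s.
Step 2 — f₀ = ω₀/(2π) = 73.41 Hz.
Step 3 — Parallel Q: Q = R/(ω₀L) = 1510/(461.3·0.1) = 32.74.
Step 4 — Bandwidth: Δω = ω₀/Q = 14.09 rad/s; BW = Δω/(2π) = 2.243 Hz.

(a) f₀ = 73.41 Hz  (b) Q = 32.74  (c) BW = 2.243 Hz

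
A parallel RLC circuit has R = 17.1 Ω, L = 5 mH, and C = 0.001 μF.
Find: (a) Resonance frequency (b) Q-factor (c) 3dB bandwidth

Step 1 — Resonance: ω₀ = 1/√(LC) = 1/√(0.005·1e-09) = 4.472e+05 rad/s.
Step 2 — f₀ = ω₀/(2π) = 7.118e+04 Hz.
Step 3 — Parallel Q: Q = R/(ω₀L) = 17.1/(4.472e+05·0.005) = 0.007647.
Step 4 — Bandwidth: Δω = ω₀/Q = 5.848e+07 rad/s; BW = Δω/(2π) = 9.307e+06 Hz.

(a) f₀ = 7.118e+04 Hz  (b) Q = 0.007647  (c) BW = 9.307e+06 Hz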